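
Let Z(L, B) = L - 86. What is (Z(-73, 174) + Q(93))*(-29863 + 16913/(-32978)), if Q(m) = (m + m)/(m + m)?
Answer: 77802275233/16489 ≈ 4.7184e+6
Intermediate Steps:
Z(L, B) = -86 + L
Q(m) = 1 (Q(m) = (2*m)/((2*m)) = (2*m)*(1/(2*m)) = 1)
(Z(-73, 174) + Q(93))*(-29863 + 16913/(-32978)) = ((-86 - 73) + 1)*(-29863 + 16913/(-32978)) = (-159 + 1)*(-29863 + 16913*(-1/32978)) = -158*(-29863 - 16913/32978) = -158*(-984838927/32978) = 77802275233/16489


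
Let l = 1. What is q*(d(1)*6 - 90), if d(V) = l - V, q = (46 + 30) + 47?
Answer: -11070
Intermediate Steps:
q = 123 (q = 76 + 47 = 123)
d(V) = 1 - V
q*(d(1)*6 - 90) = 123*((1 - 1*1)*6 - 90) = 123*((1 - 1)*6 - 90) = 123*(0*6 - 90) = 123*(0 - 90) = 123*(-90) = -11070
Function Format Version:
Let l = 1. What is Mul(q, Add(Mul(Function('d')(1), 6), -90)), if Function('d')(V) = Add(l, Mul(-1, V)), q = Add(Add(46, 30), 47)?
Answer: -11070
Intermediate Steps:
q = 123 (q = Add(76, 47) = 123)
Function('d')(V) = Add(1, Mul(-1, V))
Mul(q, Add(Mul(Function('d')(1), 6), -90)) = Mul(123, Add(Mul(Add(1, Mul(-1, 1)), 6), -90)) = Mul(123, Add(Mul(Add(1, -1), 6), -90)) = Mul(123, Add(Mul(0, 6), -90)) = Mul(123, Add(0, -90)) = Mul(123, -90) = -11070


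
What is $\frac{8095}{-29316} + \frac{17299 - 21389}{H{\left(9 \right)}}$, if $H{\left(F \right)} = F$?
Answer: $- \frac{39991765}{87948} \approx -454.72$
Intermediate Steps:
$\frac{8095}{-29316} + \frac{17299 - 21389}{H{\left(9 \right)}} = \frac{8095}{-29316} + \frac{17299 - 21389}{9} = 8095 \left(- \frac{1}{29316}\right) - \frac{4090}{9} = - \frac{8095}{29316} - \frac{4090}{9} = - \frac{39991765}{87948}$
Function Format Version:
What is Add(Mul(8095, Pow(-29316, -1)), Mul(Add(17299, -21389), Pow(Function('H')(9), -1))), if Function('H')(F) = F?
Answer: Rational(-39991765, 87948) ≈ -454.72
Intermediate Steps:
Add(Mul(8095, Pow(-29316, -1)), Mul(Add(17299, -21389), Pow(Function('H')(9), -1))) = Add(Mul(8095, Pow(-29316, -1)), Mul(Add(17299, -21389), Pow(9, -1))) = Add(Mul(8095, Rational(-1, 29316)), Mul(-4090, Rational(1, 9))) = Add(Rational(-8095, 29316), Rational(-4090, 9)) = Rational(-39991765, 87948)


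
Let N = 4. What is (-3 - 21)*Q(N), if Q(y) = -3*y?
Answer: 288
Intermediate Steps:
(-3 - 21)*Q(N) = (-3 - 21)*(-3*4) = -24*(-12) = 288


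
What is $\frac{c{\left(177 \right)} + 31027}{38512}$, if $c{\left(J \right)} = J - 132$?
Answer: $\frac{1942}{2407} \approx 0.80681$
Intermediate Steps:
$c{\left(J \right)} = -132 + J$
$\frac{c{\left(177 \right)} + 31027}{38512} = \frac{\left(-132 + 177\right) + 31027}{38512} = \left(45 + 31027\right) \frac{1}{38512} = 31072 \cdot \frac{1}{38512} = \frac{1942}{2407}$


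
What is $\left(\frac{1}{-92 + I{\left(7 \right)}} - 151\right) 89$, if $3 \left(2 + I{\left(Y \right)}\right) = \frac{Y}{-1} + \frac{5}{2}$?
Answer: $- \frac{2567027}{191} \approx -13440.0$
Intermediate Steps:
$I{\left(Y \right)} = - \frac{7}{6} - \frac{Y}{3}$ ($I{\left(Y \right)} = -2 + \frac{\frac{Y}{-1} + \frac{5}{2}}{3} = -2 + \frac{Y \left(-1\right) + 5 \cdot \frac{1}{2}}{3} = -2 + \frac{- Y + \frac{5}{2}}{3} = -2 + \frac{\frac{5}{2} - Y}{3} = -2 - \left(- \frac{5}{6} + \frac{Y}{3}\right) = - \frac{7}{6} - \frac{Y}{3}$)
$\left(\frac{1}{-92 + I{\left(7 \right)}} - 151\right) 89 = \left(\frac{1}{-92 - \frac{7}{2}} - 151\right) 89 = \left(\frac{1}{- \frac{191}{2}} - 151\right) 89 = \left(- \frac{2}{191} - 151\right) 89 = \left(- \frac{28843}{191}\right) 89 = - \frac{2567027}{191}$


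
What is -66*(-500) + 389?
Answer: 33389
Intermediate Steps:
-66*(-500) + 389 = 33000 + 389 = 33389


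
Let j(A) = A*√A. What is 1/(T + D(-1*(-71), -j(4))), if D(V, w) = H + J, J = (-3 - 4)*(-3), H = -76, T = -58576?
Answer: -1/58631 ≈ -1.7056e-5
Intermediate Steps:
J = 21 (J = -7*(-3) = 21)
j(A) = A^(3/2)
D(V, w) = -55 (D(V, w) = -76 + 21 = -55)
1/(T + D(-1*(-71), -j(4))) = 1/(-58576 - 55) = 1/(-58631) = -1/58631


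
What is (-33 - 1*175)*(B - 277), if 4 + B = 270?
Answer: 2288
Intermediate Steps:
B = 266 (B = -4 + 270 = 266)
(-33 - 1*175)*(B - 277) = (-33 - 1*175)*(266 - 277) = (-33 - 175)*(-11) = -208*(-11) = 2288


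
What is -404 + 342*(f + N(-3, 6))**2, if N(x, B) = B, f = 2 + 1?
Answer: 27298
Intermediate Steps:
f = 3
-404 + 342*(f + N(-3, 6))**2 = -404 + 342*(3 + 6)**2 = -404 + 342*9**2 = -404 + 342*81 = -404 + 27702 = 27298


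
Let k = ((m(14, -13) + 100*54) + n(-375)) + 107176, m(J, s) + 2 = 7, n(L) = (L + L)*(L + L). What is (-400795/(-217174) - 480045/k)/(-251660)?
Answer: -11087719771/2459725529447736 ≈ -4.5077e-6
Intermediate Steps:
n(L) = 4*L**2 (n(L) = (2*L)*(2*L) = 4*L**2)
m(J, s) = 5 (m(J, s) = -2 + 7 = 5)
k = 675081 (k = ((5 + 100*54) + 4*(-375)**2) + 107176 = ((5 + 5400) + 4*140625) + 107176 = (5405 + 562500) + 107176 = 567905 + 107176 = 675081)
(-400795/(-217174) - 480045/k)/(-251660) = (-400795/(-217174) - 480045/675081)/(-251660) = (-400795*(-1/217174) - 480045*1/675081)*(-1/251660) = (400795/217174 - 160015/225027)*(-1/251660) = (55438598855/48870013698)*(-1/251660) = -11087719771/2459725529447736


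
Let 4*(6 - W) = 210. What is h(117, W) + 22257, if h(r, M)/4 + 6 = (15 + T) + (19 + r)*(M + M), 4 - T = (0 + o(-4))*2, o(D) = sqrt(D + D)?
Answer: -28283 - 16*I*sqrt(2) ≈ -28283.0 - 22.627*I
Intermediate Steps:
W = -93/2 (W = 6 - 1/4*210 = 6 - 105/2 = -93/2 ≈ -46.500)
o(D) = sqrt(2)*sqrt(D) (o(D) = sqrt(2*D) = sqrt(2)*sqrt(D))
T = 4 - 4*I*sqrt(2) (T = 4 - (0 + sqrt(2)*sqrt(-4))*2 = 4 - (0 + sqrt(2)*(2*I))*2 = 4 - (0 + 2*I*sqrt(2))*2 = 4 - 2*I*sqrt(2)*2 = 4 - 4*I*sqrt(2) ≈ 4.0 - 5.6569*I)
h(r, M) = 52 - 16*I*sqrt(2) + 8*M*(19 + r) (h(r, M) = -24 + 4*((15 + (4 - 4*I*sqrt(2))) + (19 + r)*(M + M)) = -24 + 4*((19 - 4*I*sqrt(2)) + (19 + r)*(2*M)) = -24 + 4*((19 - 4*I*sqrt(2)) + 2*M*(19 + r)) = -24 + 4*(19 - 4*I*sqrt(2) + 2*M*(19 + r)) = -24 + (76 - 16*I*sqrt(2) + 8*M*(19 + r)) = 52 - 16*I*sqrt(2) + 8*M*(19 + r))
h(117, W) + 22257 = (52 + 152*(-93/2) - 16*I*sqrt(2) + 8*(-93/2)*117) + 22257 = (52 - 7068 - 16*I*sqrt(2) - 43524) + 22257 = (-50540 - 16*I*sqrt(2)) + 22257 = -28283 - 16*I*sqrt(2)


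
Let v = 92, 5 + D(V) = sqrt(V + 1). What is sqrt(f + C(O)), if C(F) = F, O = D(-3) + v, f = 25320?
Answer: sqrt(25407 + I*sqrt(2)) ≈ 159.4 + 0.0044*I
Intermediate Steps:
D(V) = -5 + sqrt(1 + V) (D(V) = -5 + sqrt(V + 1) = -5 + sqrt(1 + V))
O = 87 + I*sqrt(2) (O = (-5 + sqrt(1 - 3)) + 92 = (-5 + sqrt(-2)) + 92 = (-5 + I*sqrt(2)) + 92 = 87 + I*sqrt(2) ≈ 87.0 + 1.4142*I)
sqrt(f + C(O)) = sqrt(25320 + (87 + I*sqrt(2))) = sqrt(25407 + I*sqrt(2))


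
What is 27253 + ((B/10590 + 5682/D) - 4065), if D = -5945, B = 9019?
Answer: 58394124599/2518302 ≈ 23188.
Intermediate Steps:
27253 + ((B/10590 + 5682/D) - 4065) = 27253 + ((9019/10590 + 5682/(-5945)) - 4065) = 27253 + ((9019*(1/10590) + 5682*(-1/5945)) - 4065) = 27253 + ((9019/10590 - 5682/5945) - 4065) = 27253 + (-262177/2518302 - 4065) = 27253 - 10237159807/2518302 = 58394124599/2518302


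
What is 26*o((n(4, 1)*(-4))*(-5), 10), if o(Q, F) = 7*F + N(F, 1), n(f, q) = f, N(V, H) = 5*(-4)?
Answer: 1300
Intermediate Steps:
N(V, H) = -20
o(Q, F) = -20 + 7*F (o(Q, F) = 7*F - 20 = -20 + 7*F)
26*o((n(4, 1)*(-4))*(-5), 10) = 26*(-20 + 7*10) = 26*(-20 + 70) = 26*50 = 1300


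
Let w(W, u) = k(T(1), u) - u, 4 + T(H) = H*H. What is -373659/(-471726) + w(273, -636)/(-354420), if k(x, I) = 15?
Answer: 815587217/1032031660 ≈ 0.79027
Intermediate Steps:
T(H) = -4 + H**2 (T(H) = -4 + H*H = -4 + H**2)
w(W, u) = 15 - u
-373659/(-471726) + w(273, -636)/(-354420) = -373659/(-471726) + (15 - 1*(-636))/(-354420) = -373659*(-1/471726) + (15 + 636)*(-1/354420) = 124553/157242 + 651*(-1/354420) = 124553/157242 - 217/118140 = 815587217/1032031660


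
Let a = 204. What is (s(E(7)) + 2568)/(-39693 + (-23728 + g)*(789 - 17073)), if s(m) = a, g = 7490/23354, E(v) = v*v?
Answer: 1541364/214824458303 ≈ 7.1750e-6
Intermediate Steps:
E(v) = v²
g = 3745/11677 (g = 7490*(1/23354) = 3745/11677 ≈ 0.32072)
s(m) = 204
(s(E(7)) + 2568)/(-39693 + (-23728 + g)*(789 - 17073)) = (204 + 2568)/(-39693 + (-23728 + 3745/11677)*(789 - 17073)) = 2772/(-39693 - 277068111/11677*(-16284)) = 2772/(-39693 + 4511777119524/11677) = 2772/(4511313624363/11677) = 2772*(11677/4511313624363) = 1541364/214824458303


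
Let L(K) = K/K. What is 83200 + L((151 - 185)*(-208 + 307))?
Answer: 83201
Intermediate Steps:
L(K) = 1
83200 + L((151 - 185)*(-208 + 307)) = 83200 + 1 = 83201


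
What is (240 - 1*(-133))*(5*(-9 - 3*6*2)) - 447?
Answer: -84372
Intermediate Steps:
(240 - 1*(-133))*(5*(-9 - 3*6*2)) - 447 = (240 + 133)*(5*(-9 - 18*2)) - 447 = 373*(5*(-9 - 36)) - 447 = 373*(5*(-45)) - 447 = 373*(-225) - 447 = -83925 - 447 = -84372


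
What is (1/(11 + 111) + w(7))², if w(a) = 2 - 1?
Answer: 15129/14884 ≈ 1.0165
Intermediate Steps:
w(a) = 1
(1/(11 + 111) + w(7))² = (1/(11 + 111) + 1)² = (1/122 + 1)² = (123/122)² = 15129/14884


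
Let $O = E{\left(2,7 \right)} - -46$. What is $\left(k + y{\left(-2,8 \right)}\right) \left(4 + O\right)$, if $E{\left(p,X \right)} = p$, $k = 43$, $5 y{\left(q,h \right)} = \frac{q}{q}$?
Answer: $\frac{11232}{5} \approx 2246.4$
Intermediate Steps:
$y{\left(q,h \right)} = \frac{1}{5}$ ($y{\left(q,h \right)} = \frac{q \frac{1}{q}}{5} = \frac{1}{5} \cdot 1 = \frac{1}{5}$)
$O = 48$ ($O = 2 - -46 = 2 + 46 = 48$)
$\left(k + y{\left(-2,8 \right)}\right) \left(4 + O\right) = \left(43 + \frac{1}{5}\right) \left(4 + 48\right) = \frac{216}{5} \cdot 52 = \frac{11232}{5}$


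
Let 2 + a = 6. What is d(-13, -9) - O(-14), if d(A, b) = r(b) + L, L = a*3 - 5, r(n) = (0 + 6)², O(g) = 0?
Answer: 43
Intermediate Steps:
a = 4 (a = -2 + 6 = 4)
r(n) = 36 (r(n) = 6² = 36)
L = 7 (L = 4*3 - 5 = 12 - 5 = 7)
d(A, b) = 43 (d(A, b) = 36 + 7 = 43)
d(-13, -9) - O(-14) = 43 - 1*0 = 43 + 0 = 43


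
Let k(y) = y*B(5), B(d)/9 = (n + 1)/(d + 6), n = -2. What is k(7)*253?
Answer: -1449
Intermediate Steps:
B(d) = -9/(6 + d) (B(d) = 9*((-2 + 1)/(d + 6)) = 9*(-1/(6 + d)) = -9/(6 + d))
k(y) = -9*y/11 (k(y) = y*(-9/(6 + 5)) = y*(-9/11) = -9*y/11)
k(7)*253 = -9/11*7*253 = -63/11*253 = -1449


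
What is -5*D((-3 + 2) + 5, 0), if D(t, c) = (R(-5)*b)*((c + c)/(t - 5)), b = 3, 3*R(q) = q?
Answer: 0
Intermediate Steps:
R(q) = q/3
D(t, c) = -10*c/(-5 + t) (D(t, c) = (((⅓)*(-5))*3)*((c + c)/(t - 5)) = (-5/3*3)*((2*c)/(-5 + t)) = -10*c/(-5 + t))
-5*D((-3 + 2) + 5, 0) = -(-50)*0/(-5 + ((-3 + 2) + 5)) = -(-50)*0/(-5 + (-1 + 5)) = -(-50)*0/(-5 + 4) = -(-50)*0/(-1) = -(-50)*0*(-1) = -5*0 = 0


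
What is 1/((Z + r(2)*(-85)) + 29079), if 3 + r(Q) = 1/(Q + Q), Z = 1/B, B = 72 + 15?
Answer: 348/10200841 ≈ 3.4115e-5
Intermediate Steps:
B = 87
Z = 1/87 ≈ 0.011494
r(Q) = -3 + 1/(2*Q) (r(Q) = -3 + 1/(Q + Q) = -3 + 1/(2*Q))
1/((Z + r(2)*(-85)) + 29079) = 1/((1/87 + (-3 + (1/2)/2)*(-85)) + 29079) = 1/((1/87 + (-3 + (1/2)*(1/2))*(-85)) + 29079) = 1/((1/87 + (-3 + 1/4)*(-85)) + 29079) = 1/((1/87 - 11/4*(-85)) + 29079) = 1/((1/87 + 935/4) + 29079) = 1/(81349/348 + 29079) = 1/(10200841/348) = 348/10200841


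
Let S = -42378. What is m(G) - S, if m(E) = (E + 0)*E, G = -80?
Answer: 48778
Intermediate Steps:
m(E) = E² (m(E) = E*E = E²)
m(G) - S = (-80)² - 1*(-42378) = 6400 + 42378 = 48778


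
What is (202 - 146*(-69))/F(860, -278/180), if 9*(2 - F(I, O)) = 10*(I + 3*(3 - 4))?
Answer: -23121/2138 ≈ -10.814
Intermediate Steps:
F(I, O) = 16/3 - 10*I/9 (F(I, O) = 2 - 10*(I + 3*(3 - 4))/9 = 2 - 10*(I + 3*(-1))/9 = 2 - 10*(I - 3)/9 = 2 - 10*(-3 + I)/9 = 2 - (-30 + 10*I)/9 = 2 + (10/3 - 10*I/9) = 16/3 - 10*I/9)
(202 - 146*(-69))/F(860, -278/180) = (202 - 146*(-69))/(16/3 - 10/9*860) = (202 + 10074)/(16/3 - 8600/9) = 10276/(-8552/9) = 10276*(-9/8552) = -23121/2138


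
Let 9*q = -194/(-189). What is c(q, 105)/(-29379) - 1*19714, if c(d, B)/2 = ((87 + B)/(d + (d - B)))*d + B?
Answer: -34406444253192/1745279081 ≈ -19714.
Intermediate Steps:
q = 194/1701 (q = (-194/(-189))/9 = (-194*(-1/189))/9 = (⅑)*(194/189) = 194/1701 ≈ 0.11405)
c(d, B) = 2*B + 2*d*(87 + B)/(-B + 2*d) (c(d, B) = 2*(((87 + B)/(d + (d - B)))*d + B) = 2*(((87 + B)/(-B + 2*d))*d + B) = 2*(d*(87 + B)/(-B + 2*d) + B) = 2*(B + d*(87 + B)/(-B + 2*d)) = 2*B + 2*d*(87 + B)/(-B + 2*d))
c(q, 105)/(-29379) - 1*19714 = (2*(105² - 87*194/1701 - 3*105*194/1701)/(105 - 2*194/1701))/(-29379) - 1*19714 = (2*(11025 - 5626/567 - 970/27)/(105 - 388/1701))*(-1/29379) - 19714 = (2*(6225179/567)/(178217/1701))*(-1/29379) - 19714 = (2*(1701/178217)*(6225179/567))*(-1/29379) - 19714 = (37351074/178217)*(-1/29379) - 19714 = -12450358/1745279081 - 19714 = -34406444253192/1745279081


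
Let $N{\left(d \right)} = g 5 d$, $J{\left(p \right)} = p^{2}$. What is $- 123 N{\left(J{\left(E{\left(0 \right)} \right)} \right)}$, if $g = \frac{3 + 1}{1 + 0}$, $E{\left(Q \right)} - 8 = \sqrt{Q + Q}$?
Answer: $-157440$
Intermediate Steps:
$E{\left(Q \right)} = 8 + \sqrt{2} \sqrt{Q}$ ($E{\left(Q \right)} = 8 + \sqrt{Q + Q} = 8 + \sqrt{2 Q} = 8 + \sqrt{2} \sqrt{Q}$)
$g = 4$ ($g = \frac{4}{1} = 4 \cdot 1 = 4$)
$N{\left(d \right)} = 20 d$ ($N{\left(d \right)} = 4 \cdot 5 d = 20 d$)
$- 123 N{\left(J{\left(E{\left(0 \right)} \right)} \right)} = - 123 \cdot 20 \left(8 + \sqrt{2} \sqrt{0}\right)^{2} = - 123 \cdot 20 \left(8 + \sqrt{2} \cdot 0\right)^{2} = - 123 \cdot 20 \left(8 + 0\right)^{2} = - 123 \cdot 20 \cdot 8^{2} = - 123 \cdot 20 \cdot 64 = \left(-123\right) 1280 = -157440$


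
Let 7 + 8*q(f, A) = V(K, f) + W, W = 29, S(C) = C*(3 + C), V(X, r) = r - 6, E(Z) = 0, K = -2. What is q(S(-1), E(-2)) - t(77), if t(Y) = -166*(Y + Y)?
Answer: 102263/4 ≈ 25566.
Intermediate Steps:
V(X, r) = -6 + r
q(f, A) = 2 + f/8 (q(f, A) = -7/8 + ((-6 + f) + 29)/8 = -7/8 + (23 + f)/8 = -7/8 + (23/8 + f/8) = 2 + f/8)
t(Y) = -332*Y
q(S(-1), E(-2)) - t(77) = (2 + (-(3 - 1))/8) - (-332)*77 = (2 + (-1*2)/8) - 1*(-25564) = (2 + (⅛)*(-2)) + 25564 = (2 - ¼) + 25564 = 7/4 + 25564 = 102263/4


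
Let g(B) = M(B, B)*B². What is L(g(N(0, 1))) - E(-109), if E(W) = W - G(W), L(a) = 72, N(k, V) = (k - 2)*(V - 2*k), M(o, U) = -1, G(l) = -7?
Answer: 174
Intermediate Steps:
N(k, V) = (-2 + k)*(V - 2*k)
g(B) = -B²
E(W) = 7 + W (E(W) = W - 1*(-7) = W + 7 = 7 + W)
L(g(N(0, 1))) - E(-109) = 72 - (7 - 109) = 72 - 1*(-102) = 72 + 102 = 174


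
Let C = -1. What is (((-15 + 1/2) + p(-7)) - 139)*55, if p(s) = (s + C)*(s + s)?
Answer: -4565/2 ≈ -2282.5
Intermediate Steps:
p(s) = 2*s*(-1 + s) (p(s) = (s - 1)*(s + s) = (-1 + s)*(2*s) = 2*s*(-1 + s))
(((-15 + 1/2) + p(-7)) - 139)*55 = (((-15 + 1/2) + 2*(-7)*(-1 - 7)) - 139)*55 = (((-15 + ½) + 2*(-7)*(-8)) - 139)*55 = ((-29/2 + 112) - 139)*55 = (195/2 - 139)*55 = -83/2*55 = -4565/2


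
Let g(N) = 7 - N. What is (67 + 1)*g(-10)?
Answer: 1156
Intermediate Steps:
(67 + 1)*g(-10) = (67 + 1)*(7 - 1*(-10)) = 68*(7 + 10) = 68*17 = 1156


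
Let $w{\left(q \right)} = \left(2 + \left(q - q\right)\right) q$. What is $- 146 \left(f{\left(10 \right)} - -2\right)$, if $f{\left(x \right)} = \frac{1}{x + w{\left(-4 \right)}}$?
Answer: $-365$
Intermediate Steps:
$w{\left(q \right)} = 2 q$ ($w{\left(q \right)} = \left(2 + 0\right) q = 2 q$)
$f{\left(x \right)} = \frac{1}{-8 + x}$ ($f{\left(x \right)} = \frac{1}{x + 2 \left(-4\right)} = \frac{1}{x - 8} = \frac{1}{-8 + x}$)
$- 146 \left(f{\left(10 \right)} - -2\right) = - 146 \left(\frac{1}{-8 + 10} - -2\right) = - 146 \left(\frac{1}{2} + \left(-62 + 64\right)\right) = - 146 \left(\frac{1}{2} + 2\right) = \left(-146\right) \frac{5}{2} = -365$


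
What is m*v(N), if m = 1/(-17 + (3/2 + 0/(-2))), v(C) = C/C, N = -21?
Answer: -2/31 ≈ -0.064516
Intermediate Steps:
v(C) = 1
m = -2/31 (m = 1/(-17 + (3*(½) + 0*(-½))) = 1/(-17 + (3/2 + 0)) = 1/(-17 + 3/2) = 1/(-31/2) = -2/31 ≈ -0.064516)
m*v(N) = -2/31*1 = -2/31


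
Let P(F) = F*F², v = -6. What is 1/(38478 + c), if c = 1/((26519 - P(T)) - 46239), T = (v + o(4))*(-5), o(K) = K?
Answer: 20720/797264159 ≈ 2.5989e-5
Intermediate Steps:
T = 10 (T = (-6 + 4)*(-5) = -2*(-5) = 10)
P(F) = F³
c = -1/20720 (c = 1/((26519 - 1*10³) - 46239) = 1/((26519 - 1*1000) - 46239) = 1/((26519 - 1000) - 46239) = 1/(25519 - 46239) = 1/(-20720) = -1/20720 ≈ -4.8263e-5)
1/(38478 + c) = 1/(38478 - 1/20720) = 1/(797264159/20720) = 20720/797264159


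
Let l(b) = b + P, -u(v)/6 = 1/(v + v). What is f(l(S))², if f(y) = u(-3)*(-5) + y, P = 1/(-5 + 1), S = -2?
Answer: 841/16 ≈ 52.563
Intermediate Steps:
u(v) = -3/v (u(v) = -6/(v + v) = -6*1/(2*v) = -3/v)
P = -¼ (P = 1/(-4) = -¼ ≈ -0.25000)
l(b) = -¼ + b (l(b) = b - ¼ = -¼ + b)
f(y) = -5 + y (f(y) = -3/(-3)*(-5) + y = -3*(-⅓)*(-5) + y = 1*(-5) + y = -5 + y)
f(l(S))² = (-5 + (-¼ - 2))² = (-5 - 9/4)² = (-29/4)² = 841/16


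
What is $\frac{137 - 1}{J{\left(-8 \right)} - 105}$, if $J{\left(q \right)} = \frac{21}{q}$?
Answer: $- \frac{1088}{861} \approx -1.2636$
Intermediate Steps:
$\frac{137 - 1}{J{\left(-8 \right)} - 105} = \frac{137 - 1}{\frac{21}{-8} - 105} = \frac{136}{21 \left(- \frac{1}{8}\right) - 105} = \frac{136}{- \frac{21}{8} - 105} = \frac{136}{- \frac{861}{8}} = 136 \left(- \frac{8}{861}\right) = - \frac{1088}{861}$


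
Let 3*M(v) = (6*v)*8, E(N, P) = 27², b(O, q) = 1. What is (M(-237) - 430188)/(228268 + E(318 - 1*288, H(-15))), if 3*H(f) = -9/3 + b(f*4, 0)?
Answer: -433980/228997 ≈ -1.8951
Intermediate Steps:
H(f) = -⅔ (H(f) = (-9/3 + 1)/3 = (-9*⅓ + 1)/3 = (-3 + 1)/3 = (⅓)*(-2) = -⅔)
E(N, P) = 729
M(v) = 16*v (M(v) = ((6*v)*8)/3 = (48*v)/3 = 16*v)
(M(-237) - 430188)/(228268 + E(318 - 1*288, H(-15))) = (16*(-237) - 430188)/(228268 + 729) = (-3792 - 430188)/228997 = -433980*1/228997 = -433980/228997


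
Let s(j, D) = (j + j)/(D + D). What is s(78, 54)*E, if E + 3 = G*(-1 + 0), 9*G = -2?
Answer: -325/81 ≈ -4.0123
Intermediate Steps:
G = -2/9 (G = (⅑)*(-2) = -2/9 ≈ -0.22222)
s(j, D) = j/D (s(j, D) = (2*j)/((2*D)) = (2*j)*(1/(2*D)) = j/D)
E = -25/9 (E = -3 - 2*(-1 + 0)/9 = -3 - 2/9*(-1) = -3 + 2/9 = -25/9 ≈ -2.7778)
s(78, 54)*E = (78/54)*(-25/9) = (78*(1/54))*(-25/9) = (13/9)*(-25/9) = -325/81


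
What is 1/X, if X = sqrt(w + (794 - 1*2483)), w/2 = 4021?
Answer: sqrt(6353)/6353 ≈ 0.012546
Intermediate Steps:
w = 8042 (w = 2*4021 = 8042)
X = sqrt(6353) (X = sqrt(8042 + (794 - 1*2483)) = sqrt(8042 + (794 - 2483)) = sqrt(8042 - 1689) = sqrt(6353) ≈ 79.706)
1/X = 1/(sqrt(6353)) = sqrt(6353)/6353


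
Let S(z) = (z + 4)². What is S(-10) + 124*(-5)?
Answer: -584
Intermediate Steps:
S(z) = (4 + z)²
S(-10) + 124*(-5) = (4 - 10)² + 124*(-5) = (-6)² - 620 = 36 - 620 = -584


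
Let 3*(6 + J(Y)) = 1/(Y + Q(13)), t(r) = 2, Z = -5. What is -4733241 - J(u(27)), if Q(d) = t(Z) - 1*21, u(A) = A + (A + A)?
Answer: -880381711/186 ≈ -4.7332e+6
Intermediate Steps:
u(A) = 3*A (u(A) = A + 2*A = 3*A)
Q(d) = -19 (Q(d) = 2 - 1*21 = 2 - 21 = -19)
J(Y) = -6 + 1/(3*(-19 + Y)) (J(Y) = -6 + 1/(3*(Y - 19)) = -6 + 1/(3*(-19 + Y)))
-4733241 - J(u(27)) = -4733241 - (343 - 54*27)/(3*(-19 + 3*27)) = -4733241 - (343 - 18*81)/(3*(-19 + 81)) = -4733241 - (343 - 1458)/(3*62) = -4733241 - (-1115)/(3*62) = -4733241 - 1*(-1115/186) = -4733241 + 1115/186 = -880381711/186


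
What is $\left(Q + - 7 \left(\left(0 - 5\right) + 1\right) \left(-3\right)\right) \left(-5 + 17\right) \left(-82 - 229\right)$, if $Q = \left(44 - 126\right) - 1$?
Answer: $623244$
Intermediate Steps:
$Q = -83$ ($Q = -82 - 1 = -83$)
$\left(Q + - 7 \left(\left(0 - 5\right) + 1\right) \left(-3\right)\right) \left(-5 + 17\right) \left(-82 - 229\right) = \left(-83 + - 7 \left(\left(0 - 5\right) + 1\right) \left(-3\right)\right) \left(-5 + 17\right) \left(-82 - 229\right) = \left(-83 + - 7 \left(-5 + 1\right) \left(-3\right)\right) 12 \left(-311\right) = \left(-83 + \left(-7\right) \left(-4\right) \left(-3\right)\right) \left(-3732\right) = \left(-83 + 28 \left(-3\right)\right) \left(-3732\right) = \left(-83 - 84\right) \left(-3732\right) = \left(-167\right) \left(-3732\right) = 623244$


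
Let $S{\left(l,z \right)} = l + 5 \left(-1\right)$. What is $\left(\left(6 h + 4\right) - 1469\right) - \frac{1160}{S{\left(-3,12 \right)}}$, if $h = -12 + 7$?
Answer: $-1350$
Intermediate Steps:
$S{\left(l,z \right)} = -5 + l$ ($S{\left(l,z \right)} = l - 5 = -5 + l$)
$h = -5$
$\left(\left(6 h + 4\right) - 1469\right) - \frac{1160}{S{\left(-3,12 \right)}} = \left(\left(6 \left(-5\right) + 4\right) - 1469\right) - \frac{1160}{-5 - 3} = \left(\left(-30 + 4\right) - 1469\right) - \frac{1160}{-8} = \left(-26 - 1469\right) - -145 = -1495 + 145 = -1350$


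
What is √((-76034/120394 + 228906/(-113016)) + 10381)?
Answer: √11542429927933306901/33349138 ≈ 101.87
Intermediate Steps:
√((-76034/120394 + 228906/(-113016)) + 10381) = √((-76034*1/120394 + 228906*(-1/113016)) + 10381) = √((-38017/60197 - 38151/18836) + 10381) = √(-177215527/66698276 + 10381) = √(692217587629/66698276) = √11542429927933306901/33349138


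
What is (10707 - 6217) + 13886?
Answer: 18376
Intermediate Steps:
(10707 - 6217) + 13886 = 4490 + 13886 = 18376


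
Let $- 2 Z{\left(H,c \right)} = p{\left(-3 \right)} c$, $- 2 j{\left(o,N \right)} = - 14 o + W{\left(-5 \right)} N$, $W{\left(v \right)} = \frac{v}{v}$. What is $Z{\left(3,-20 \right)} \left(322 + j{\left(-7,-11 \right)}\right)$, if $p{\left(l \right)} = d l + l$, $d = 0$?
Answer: $-8355$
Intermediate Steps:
$p{\left(l \right)} = l$ ($p{\left(l \right)} = 0 l + l = 0 + l = l$)
$W{\left(v \right)} = 1$
$j{\left(o,N \right)} = 7 o - \frac{N}{2}$ ($j{\left(o,N \right)} = - \frac{- 14 o + 1 N}{2} = - \frac{- 14 o + N}{2} = - \frac{N - 14 o}{2} = 7 o - \frac{N}{2}$)
$Z{\left(H,c \right)} = \frac{3 c}{2}$ ($Z{\left(H,c \right)} = - \frac{\left(-3\right) c}{2} = \frac{3 c}{2}$)
$Z{\left(3,-20 \right)} \left(322 + j{\left(-7,-11 \right)}\right) = \frac{3}{2} \left(-20\right) \left(322 + \left(7 \left(-7\right) - - \frac{11}{2}\right)\right) = - 30 \left(322 + \left(-49 + \frac{11}{2}\right)\right) = - 30 \left(322 - \frac{87}{2}\right) = \left(-30\right) \frac{557}{2} = -8355$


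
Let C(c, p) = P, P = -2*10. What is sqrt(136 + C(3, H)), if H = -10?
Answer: 2*sqrt(29) ≈ 10.770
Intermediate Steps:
P = -20
C(c, p) = -20
sqrt(136 + C(3, H)) = sqrt(136 - 20) = sqrt(116) = 2*sqrt(29)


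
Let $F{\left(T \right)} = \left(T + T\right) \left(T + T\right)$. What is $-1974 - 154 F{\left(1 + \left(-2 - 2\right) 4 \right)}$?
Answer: $-140574$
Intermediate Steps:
$F{\left(T \right)} = 4 T^{2}$ ($F{\left(T \right)} = 2 T 2 T = 4 T^{2}$)
$-1974 - 154 F{\left(1 + \left(-2 - 2\right) 4 \right)} = -1974 - 154 \cdot 4 \left(1 + \left(-2 - 2\right) 4\right)^{2} = -1974 - 154 \cdot 4 \left(1 - 16\right)^{2} = -1974 - 154 \cdot 4 \left(-15\right)^{2} = -1974 - 154 \cdot 4 \cdot 225 = -1974 - 138600 = -140574$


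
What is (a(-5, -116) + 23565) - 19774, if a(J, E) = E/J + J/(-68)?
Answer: 1296853/340 ≈ 3814.3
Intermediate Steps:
a(J, E) = -J/68 + E/J (a(J, E) = E/J + J*(-1/68) = E/J - J/68 = -J/68 + E/J)
(a(-5, -116) + 23565) - 19774 = ((-1/68*(-5) - 116/(-5)) + 23565) - 19774 = ((5/68 - 116*(-⅕)) + 23565) - 19774 = ((5/68 + 116/5) + 23565) - 19774 = (7913/340 + 23565) - 19774 = 8020013/340 - 19774 = 1296853/340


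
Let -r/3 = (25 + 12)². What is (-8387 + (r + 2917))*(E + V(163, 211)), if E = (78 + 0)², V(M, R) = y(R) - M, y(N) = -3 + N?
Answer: -58697433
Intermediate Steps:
V(M, R) = -3 + R - M (V(M, R) = (-3 + R) - M = -3 + R - M)
E = 6084 (E = 78² = 6084)
r = -4107 (r = -3*(25 + 12)² = -3*37² = -3*1369 = -4107)
(-8387 + (r + 2917))*(E + V(163, 211)) = (-8387 + (-4107 + 2917))*(6084 + (-3 + 211 - 1*163)) = (-8387 - 1190)*(6084 + (-3 + 211 - 163)) = -9577*(6084 + 45) = -9577*6129 = -58697433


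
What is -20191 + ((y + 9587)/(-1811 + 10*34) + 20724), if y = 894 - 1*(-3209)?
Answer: 770353/1471 ≈ 523.69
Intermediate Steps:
y = 4103 (y = 894 + 3209 = 4103)
-20191 + ((y + 9587)/(-1811 + 10*34) + 20724) = -20191 + ((4103 + 9587)/(-1811 + 10*34) + 20724) = -20191 + (13690/(-1811 + 340) + 20724) = -20191 + (13690/(-1471) + 20724) = -20191 + (13690*(-1/1471) + 20724) = -20191 + (-13690/1471 + 20724) = -20191 + 30471314/1471 = 770353/1471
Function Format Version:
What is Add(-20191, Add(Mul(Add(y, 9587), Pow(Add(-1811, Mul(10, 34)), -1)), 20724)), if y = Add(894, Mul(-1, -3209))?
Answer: Rational(770353, 1471) ≈ 523.69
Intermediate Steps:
y = 4103 (y = Add(894, 3209) = 4103)
Add(-20191, Add(Mul(Add(y, 9587), Pow(Add(-1811, Mul(10, 34)), -1)), 20724)) = Add(-20191, Add(Mul(Add(4103, 9587), Pow(Add(-1811, Mul(10, 34)), -1)), 20724)) = Add(-20191, Add(Mul(13690, Pow(Add(-1811, 340), -1)), 20724)) = Add(-20191, Add(Mul(13690, Pow(-1471, -1)), 20724)) = Add(-20191, Add(Mul(13690, Rational(-1, 1471)), 20724)) = Add(-20191, Add(Rational(-13690, 1471), 20724)) = Add(-20191, Rational(30471314, 1471)) = Rational(770353, 1471)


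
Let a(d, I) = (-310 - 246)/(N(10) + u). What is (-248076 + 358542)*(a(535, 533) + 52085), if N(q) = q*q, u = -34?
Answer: 63279601194/11 ≈ 5.7527e+9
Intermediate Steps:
N(q) = q²
a(d, I) = -278/33 (a(d, I) = (-310 - 246)/(10² - 34) = -556/(100 - 34) = -556/66 = -556*1/66 = -278/33)
(-248076 + 358542)*(a(535, 533) + 52085) = (-248076 + 358542)*(-278/33 + 52085) = 110466*(1718527/33) = 63279601194/11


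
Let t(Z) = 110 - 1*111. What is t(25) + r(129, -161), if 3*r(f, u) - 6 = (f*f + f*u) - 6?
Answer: -1377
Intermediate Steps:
t(Z) = -1 (t(Z) = 110 - 111 = -1)
r(f, u) = f**2/3 + f*u/3 (r(f, u) = 2 + ((f*f + f*u) - 6)/3 = 2 + ((f**2 + f*u) - 6)/3 = 2 + (-6 + f**2 + f*u)/3 = 2 + (-2 + f**2/3 + f*u/3) = f**2/3 + f*u/3)
t(25) + r(129, -161) = -1 + (1/3)*129*(129 - 161) = -1 + (1/3)*129*(-32) = -1 - 1376 = -1377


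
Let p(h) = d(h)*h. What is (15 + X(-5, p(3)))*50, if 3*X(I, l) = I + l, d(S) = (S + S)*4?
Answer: 5600/3 ≈ 1866.7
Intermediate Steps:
d(S) = 8*S (d(S) = (2*S)*4 = 8*S)
p(h) = 8*h² (p(h) = (8*h)*h = 8*h²)
X(I, l) = I/3 + l/3 (X(I, l) = (I + l)/3 = I/3 + l/3)
(15 + X(-5, p(3)))*50 = (15 + ((⅓)*(-5) + (8*3²)/3))*50 = (15 + (-5/3 + (8*9)/3))*50 = (15 + (-5/3 + (⅓)*72))*50 = (15 + (-5/3 + 24))*50 = (15 + 67/3)*50 = (112/3)*50 = 5600/3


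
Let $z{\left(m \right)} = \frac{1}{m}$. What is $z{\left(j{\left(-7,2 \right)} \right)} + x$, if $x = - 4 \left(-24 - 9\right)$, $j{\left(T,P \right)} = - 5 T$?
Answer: $\frac{4621}{35} \approx 132.03$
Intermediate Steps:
$x = 132$ ($x = \left(-4\right) \left(-33\right) = 132$)
$z{\left(j{\left(-7,2 \right)} \right)} + x = \frac{1}{\left(-5\right) \left(-7\right)} + 132 = \frac{1}{35} + 132 = \frac{4621}{35}$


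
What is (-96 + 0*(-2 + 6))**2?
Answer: 9216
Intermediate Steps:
(-96 + 0*(-2 + 6))**2 = (-96 + 0*4)**2 = (-96 + 0)**2 = (-96)**2 = 9216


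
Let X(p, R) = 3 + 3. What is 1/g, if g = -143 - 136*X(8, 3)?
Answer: -1/959 ≈ -0.0010428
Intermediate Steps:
X(p, R) = 6
g = -959 (g = -143 - 136*6 = -143 - 816 = -959)
1/g = 1/(-959) = -1/959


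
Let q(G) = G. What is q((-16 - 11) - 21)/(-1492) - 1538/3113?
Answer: -536318/1161149 ≈ -0.46189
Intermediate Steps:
q((-16 - 11) - 21)/(-1492) - 1538/3113 = ((-16 - 11) - 21)/(-1492) - 1538/3113 = (-27 - 21)*(-1/1492) - 1538*1/3113 = -48*(-1/1492) - 1538/3113 = 12/373 - 1538/3113 = -536318/1161149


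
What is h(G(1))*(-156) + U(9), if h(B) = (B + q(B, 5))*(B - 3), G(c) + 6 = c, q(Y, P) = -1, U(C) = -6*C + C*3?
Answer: -7515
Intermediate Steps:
U(C) = -3*C (U(C) = -6*C + 3*C = -3*C)
G(c) = -6 + c
h(B) = (-1 + B)*(-3 + B) (h(B) = (B - 1)*(B - 3) = (-1 + B)*(-3 + B))
h(G(1))*(-156) + U(9) = (3 + (-6 + 1)² - 4*(-6 + 1))*(-156) - 3*9 = (3 + (-5)² - 4*(-5))*(-156) - 27 = (3 + 25 + 20)*(-156) - 27 = 48*(-156) - 27 = -7488 - 27 = -7515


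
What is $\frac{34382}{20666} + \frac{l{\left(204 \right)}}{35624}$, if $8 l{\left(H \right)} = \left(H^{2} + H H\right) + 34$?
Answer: $\frac{2879842525}{1472411168} \approx 1.9559$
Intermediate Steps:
$l{\left(H \right)} = \frac{17}{4} + \frac{H^{2}}{4}$ ($l{\left(H \right)} = \frac{\left(H^{2} + H H\right) + 34}{8} = \frac{\left(H^{2} + H^{2}\right) + 34}{8} = \frac{2 H^{2} + 34}{8} = \frac{34 + 2 H^{2}}{8} = \frac{17}{4} + \frac{H^{2}}{4}$)
$\frac{34382}{20666} + \frac{l{\left(204 \right)}}{35624} = \frac{34382}{20666} + \frac{\frac{17}{4} + \frac{204^{2}}{4}}{35624} = 34382 \cdot \frac{1}{20666} + \left(\frac{17}{4} + \frac{1}{4} \cdot 41616\right) \frac{1}{35624} = \frac{17191}{10333} + \left(\frac{17}{4} + 10404\right) \frac{1}{35624} = \frac{17191}{10333} + \frac{41633}{4} \cdot \frac{1}{35624} = \frac{17191}{10333} + \frac{41633}{142496} = \frac{2879842525}{1472411168}$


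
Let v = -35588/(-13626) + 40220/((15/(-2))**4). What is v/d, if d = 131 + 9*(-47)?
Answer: -58723589/1119035250 ≈ -0.052477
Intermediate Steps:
v = 117447178/7664625 (v = -35588*(-1/13626) + 40220/((15*(-1/2))**4) = 17794/6813 + 40220/((-15/2)**4) = 17794/6813 + 40220/(50625/16) = 17794/6813 + 40220*(16/50625) = 17794/6813 + 128704/10125 = 117447178/7664625 ≈ 15.323)
d = -292 (d = 131 - 423 = -292)
v/d = (117447178/7664625)/(-292) = (117447178/7664625)*(-1/292) = -58723589/1119035250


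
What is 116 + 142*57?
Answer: 8210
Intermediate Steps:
116 + 142*57 = 116 + 8094 = 8210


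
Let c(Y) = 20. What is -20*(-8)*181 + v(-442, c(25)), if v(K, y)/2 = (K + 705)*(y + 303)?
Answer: 198858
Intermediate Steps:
v(K, y) = 2*(303 + y)*(705 + K) (v(K, y) = 2*((K + 705)*(y + 303)) = 2*((705 + K)*(303 + y)) = 2*((303 + y)*(705 + K)) = 2*(303 + y)*(705 + K))
-20*(-8)*181 + v(-442, c(25)) = -20*(-8)*181 + (427230 + 606*(-442) + 1410*20 + 2*(-442)*20) = 160*181 + (427230 - 267852 + 28200 - 17680) = 28960 + 169898 = 198858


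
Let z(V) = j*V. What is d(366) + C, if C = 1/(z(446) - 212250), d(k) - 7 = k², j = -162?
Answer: 38112741425/284502 ≈ 1.3396e+5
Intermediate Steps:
z(V) = -162*V
d(k) = 7 + k²
C = -1/284502 (C = 1/(-162*446 - 212250) = 1/(-72252 - 212250) = 1/(-284502) = -1/284502 ≈ -3.5149e-6)
d(366) + C = (7 + 366²) - 1/284502 = (7 + 133956) - 1/284502 = 133963 - 1/284502 = 38112741425/284502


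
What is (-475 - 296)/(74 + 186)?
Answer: -771/260 ≈ -2.9654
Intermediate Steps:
(-475 - 296)/(74 + 186) = -771/260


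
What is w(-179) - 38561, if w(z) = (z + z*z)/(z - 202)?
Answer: -14723603/381 ≈ -38645.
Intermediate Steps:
w(z) = (z + z²)/(-202 + z)
w(-179) - 38561 = -179*(1 - 179)/(-202 - 179) - 38561 = -179*(-178)/(-381) - 38561 = -179*(-1/381)*(-178) - 38561 = -31862/381 - 38561 = -14723603/381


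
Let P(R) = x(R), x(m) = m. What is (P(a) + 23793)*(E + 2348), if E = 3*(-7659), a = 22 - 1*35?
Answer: -490557620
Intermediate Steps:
a = -13 (a = 22 - 35 = -13)
E = -22977
P(R) = R
(P(a) + 23793)*(E + 2348) = (-13 + 23793)*(-22977 + 2348) = 23780*(-20629) = -490557620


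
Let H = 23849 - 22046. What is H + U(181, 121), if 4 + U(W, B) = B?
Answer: 1920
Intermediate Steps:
U(W, B) = -4 + B
H = 1803
H + U(181, 121) = 1803 + (-4 + 121) = 1803 + 117 = 1920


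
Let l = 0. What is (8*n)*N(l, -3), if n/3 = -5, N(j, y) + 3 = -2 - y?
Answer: 240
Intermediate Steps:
N(j, y) = -5 - y (N(j, y) = -3 + (-2 - y) = -5 - y)
n = -15 (n = 3*(-5) = -15)
(8*n)*N(l, -3) = (8*(-15))*(-5 - 1*(-3)) = -120*(-5 + 3) = -120*(-2) = 240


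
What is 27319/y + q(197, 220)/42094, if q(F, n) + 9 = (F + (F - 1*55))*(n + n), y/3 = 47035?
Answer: 22195917841/5939673870 ≈ 3.7369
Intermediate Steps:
y = 141105 (y = 3*47035 = 141105)
q(F, n) = -9 + 2*n*(-55 + 2*F) (q(F, n) = -9 + (F + (F - 1*55))*(n + n) = -9 + (F + (F - 55))*(2*n) = -9 + (F + (-55 + F))*(2*n) = -9 + (-55 + 2*F)*(2*n) = -9 + 2*n*(-55 + 2*F))
27319/y + q(197, 220)/42094 = 27319/141105 + (-9 - 110*220 + 4*197*220)/42094 = 27319*(1/141105) + (-9 - 24200 + 173360)*(1/42094) = 27319/141105 + 149151*(1/42094) = 27319/141105 + 149151/42094 = 22195917841/5939673870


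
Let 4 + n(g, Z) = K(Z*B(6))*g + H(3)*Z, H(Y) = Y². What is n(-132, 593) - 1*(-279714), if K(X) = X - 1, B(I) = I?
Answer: -184477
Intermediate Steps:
K(X) = -1 + X
n(g, Z) = -4 + 9*Z + g*(-1 + 6*Z) (n(g, Z) = -4 + ((-1 + Z*6)*g + 3²*Z) = -4 + ((-1 + 6*Z)*g + 9*Z) = -4 + (g*(-1 + 6*Z) + 9*Z) = -4 + (9*Z + g*(-1 + 6*Z)) = -4 + 9*Z + g*(-1 + 6*Z))
n(-132, 593) - 1*(-279714) = (-4 + 9*593 - 132*(-1 + 6*593)) - 1*(-279714) = (-4 + 5337 - 132*(-1 + 3558)) + 279714 = (-4 + 5337 - 132*3557) + 279714 = (-4 + 5337 - 469524) + 279714 = -464191 + 279714 = -184477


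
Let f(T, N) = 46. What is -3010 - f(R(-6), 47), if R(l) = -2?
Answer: -3056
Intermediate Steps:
-3010 - f(R(-6), 47) = -3010 - 1*46 = -3010 - 46 = -3056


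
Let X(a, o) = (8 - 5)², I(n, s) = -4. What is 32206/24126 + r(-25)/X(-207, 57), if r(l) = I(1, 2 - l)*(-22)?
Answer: 402157/36189 ≈ 11.113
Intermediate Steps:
X(a, o) = 9 (X(a, o) = 3² = 9)
r(l) = 88 (r(l) = -4*(-22) = 88)
32206/24126 + r(-25)/X(-207, 57) = 32206/24126 + 88/9 = 32206*(1/24126) + 88*(⅑) = 16103/12063 + 88/9 = 402157/36189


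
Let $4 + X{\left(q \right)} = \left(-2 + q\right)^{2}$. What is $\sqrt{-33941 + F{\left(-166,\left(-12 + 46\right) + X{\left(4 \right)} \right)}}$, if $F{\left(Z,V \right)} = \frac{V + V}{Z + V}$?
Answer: $\frac{i \sqrt{36962310}}{33} \approx 184.23 i$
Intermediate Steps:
$X{\left(q \right)} = -4 + \left(-2 + q\right)^{2}$
$F{\left(Z,V \right)} = \frac{2 V}{V + Z}$
$\sqrt{-33941 + F{\left(-166,\left(-12 + 46\right) + X{\left(4 \right)} \right)}} = \sqrt{-33941 + \frac{2 \left(\left(-12 + 46\right) + 4 \left(-4 + 4\right)\right)}{\left(\left(-12 + 46\right) + 4 \left(-4 + 4\right)\right) - 166}} = \sqrt{-33941 + \frac{2 \left(34 + 4 \cdot 0\right)}{\left(34 + 4 \cdot 0\right) - 166}} = \sqrt{-33941 + \frac{2 \left(34 + 0\right)}{\left(34 + 0\right) - 166}} = \sqrt{-33941 + 2 \cdot 34 \frac{1}{34 - 166}} = \sqrt{-33941 + 2 \cdot 34 \frac{1}{-132}} = \sqrt{-33941 + 2 \cdot 34 \left(- \frac{1}{132}\right)} = \sqrt{-33941 - \frac{17}{33}} = \sqrt{- \frac{1120070}{33}} = \frac{i \sqrt{36962310}}{33}$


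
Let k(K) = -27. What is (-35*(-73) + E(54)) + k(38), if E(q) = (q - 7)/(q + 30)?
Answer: 212399/84 ≈ 2528.6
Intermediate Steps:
E(q) = (-7 + q)/(30 + q)
(-35*(-73) + E(54)) + k(38) = (-35*(-73) + (-7 + 54)/(30 + 54)) - 27 = (2555 + 47/84) - 27 = 214667/84 - 27 = 212399/84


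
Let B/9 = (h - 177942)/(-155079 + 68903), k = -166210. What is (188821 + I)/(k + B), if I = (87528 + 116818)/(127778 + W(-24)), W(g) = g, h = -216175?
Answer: -1039405032469440/914703686841439 ≈ -1.1363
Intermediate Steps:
I = 102173/63877 (I = (87528 + 116818)/(127778 - 24) = 204346/127754 = 204346*(1/127754) = 102173/63877 ≈ 1.5995)
B = 3547053/86176 (B = 9*((-216175 - 177942)/(-155079 + 68903)) = 9*(-394117/(-86176)) = 9*(-394117*(-1/86176)) = 9*(394117/86176) = 3547053/86176 ≈ 41.161)
(188821 + I)/(k + B) = (188821 + 102173/63877)/(-166210 + 3547053/86176) = 12061421190/(63877*(-14319765907/86176)) = (12061421190/63877)*(-86176/14319765907) = -1039405032469440/914703686841439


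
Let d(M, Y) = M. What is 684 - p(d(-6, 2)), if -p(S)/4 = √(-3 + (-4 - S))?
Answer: 684 + 4*I ≈ 684.0 + 4.0*I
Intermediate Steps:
p(S) = -4*√(-7 - S) (p(S) = -4*√(-3 + (-4 - S)) = -4*√(-7 - S))
684 - p(d(-6, 2)) = 684 - (-4)*√(-7 - 1*(-6)) = 684 - (-4)*√(-7 + 6) = 684 - (-4)*√(-1) = 684 - (-4)*I = 684 + 4*I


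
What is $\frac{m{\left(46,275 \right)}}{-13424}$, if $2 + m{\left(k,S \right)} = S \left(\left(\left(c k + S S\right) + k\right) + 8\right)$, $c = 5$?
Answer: $- \frac{20874973}{13424} \approx -1555.0$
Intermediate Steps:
$m{\left(k,S \right)} = -2 + S \left(8 + S^{2} + 6 k\right)$ ($m{\left(k,S \right)} = -2 + S \left(\left(\left(5 k + S S\right) + k\right) + 8\right) = -2 + S \left(\left(\left(5 k + S^{2}\right) + k\right) + 8\right) = -2 + S \left(\left(\left(S^{2} + 5 k\right) + k\right) + 8\right) = -2 + S \left(\left(S^{2} + 6 k\right) + 8\right) = -2 + S \left(8 + S^{2} + 6 k\right)$)
$\frac{m{\left(46,275 \right)}}{-13424} = \frac{-2 + 275^{3} + 8 \cdot 275 + 6 \cdot 275 \cdot 46}{-13424} = \left(-2 + 20796875 + 2200 + 75900\right) \left(- \frac{1}{13424}\right) = 20874973 \left(- \frac{1}{13424}\right) = - \frac{20874973}{13424}$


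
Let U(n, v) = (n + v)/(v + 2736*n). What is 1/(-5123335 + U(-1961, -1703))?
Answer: -5366999/27496933818001 ≈ -1.9519e-7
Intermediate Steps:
U(n, v) = (n + v)/(v + 2736*n)
1/(-5123335 + U(-1961, -1703)) = 1/(-5123335 + (-1961 - 1703)/(-1703 + 2736*(-1961))) = 1/(-5123335 - 3664/(-1703 - 5365296)) = 1/(-5123335 - 3664/(-5366999)) = 1/(-5123335 - 1/5366999*(-3664)) = 1/(-5123335 + 3664/5366999) = 1/(-27496933818001/5366999) = -5366999/27496933818001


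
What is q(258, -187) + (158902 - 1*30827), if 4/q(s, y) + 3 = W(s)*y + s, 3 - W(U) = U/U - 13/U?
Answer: 4243507943/33133 ≈ 1.2808e+5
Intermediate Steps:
W(U) = 2 + 13/U (W(U) = 3 - (U/U - 13/U) = 3 - (1 - 13/U) = 3 + (-1 + 13/U) = 2 + 13/U)
q(s, y) = 4/(-3 + s + y*(2 + 13/s)) (q(s, y) = 4/(-3 + ((2 + 13/s)*y + s)) = 4/(-3 + (y*(2 + 13/s) + s)) = 4/(-3 + (s + y*(2 + 13/s))) = 4/(-3 + s + y*(2 + 13/s)))
q(258, -187) + (158902 - 1*30827) = 4*258/(258*(-3 + 258) - 187*(13 + 2*258)) + (158902 - 1*30827) = 4*258/(258*255 - 187*(13 + 516)) + (158902 - 30827) = 4*258/(65790 - 187*529) + 128075 = 4*258/(65790 - 98923) + 128075 = 4*258/(-33133) + 128075 = 4*258*(-1/33133) + 128075 = -1032/33133 + 128075 = 4243507943/33133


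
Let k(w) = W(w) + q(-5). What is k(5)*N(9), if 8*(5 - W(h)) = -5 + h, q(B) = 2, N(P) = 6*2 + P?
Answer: 147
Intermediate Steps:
N(P) = 12 + P
W(h) = 45/8 - h/8 (W(h) = 5 - (-5 + h)/8 = 5 + (5/8 - h/8) = 45/8 - h/8)
k(w) = 61/8 - w/8 (k(w) = (45/8 - w/8) + 2 = 61/8 - w/8)
k(5)*N(9) = (61/8 - ⅛*5)*(12 + 9) = (61/8 - 5/8)*21 = 7*21 = 147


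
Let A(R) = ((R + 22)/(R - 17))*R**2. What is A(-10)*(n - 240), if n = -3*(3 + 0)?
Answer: 33200/3 ≈ 11067.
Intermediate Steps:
n = -9 (n = -3*3 = -9)
A(R) = R**2*(22 + R)/(-17 + R) (A(R) = ((22 + R)/(-17 + R))*R**2 = R**2*(22 + R)/(-17 + R))
A(-10)*(n - 240) = ((-10)**2*(22 - 10)/(-17 - 10))*(-9 - 240) = (100*12/(-27))*(-249) = (100*(-1/27)*12)*(-249) = -400/9*(-249) = 33200/3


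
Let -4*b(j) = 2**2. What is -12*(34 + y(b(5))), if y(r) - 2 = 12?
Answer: -576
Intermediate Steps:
b(j) = -1 (b(j) = -1/4*2**2 = -1/4*4 = -1)
y(r) = 14 (y(r) = 2 + 12 = 14)
-12*(34 + y(b(5))) = -12*(34 + 14) = -12*48 = -576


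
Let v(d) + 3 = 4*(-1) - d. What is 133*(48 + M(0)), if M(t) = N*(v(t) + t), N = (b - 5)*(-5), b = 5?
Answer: 6384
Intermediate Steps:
N = 0 (N = (5 - 5)*(-5) = 0*(-5) = 0)
v(d) = -7 - d (v(d) = -3 + (4*(-1) - d) = -3 + (-4 - d) = -7 - d)
M(t) = 0 (M(t) = 0*((-7 - t) + t) = 0*(-7) = 0)
133*(48 + M(0)) = 133*(48 + 0) = 133*48 = 6384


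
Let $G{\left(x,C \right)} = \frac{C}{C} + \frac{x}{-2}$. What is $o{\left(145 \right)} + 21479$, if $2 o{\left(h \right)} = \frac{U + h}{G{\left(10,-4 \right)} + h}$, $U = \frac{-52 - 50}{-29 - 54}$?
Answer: $\frac{502749611}{23406} \approx 21480.0$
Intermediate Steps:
$U = \frac{102}{83}$ ($U = - \frac{102}{-83} = \left(-102\right) \left(- \frac{1}{83}\right) = \frac{102}{83} \approx 1.2289$)
$G{\left(x,C \right)} = 1 - \frac{x}{2}$ ($G{\left(x,C \right)} = 1 + x \left(- \frac{1}{2}\right) = 1 - \frac{x}{2}$)
$o{\left(h \right)} = \frac{\frac{102}{83} + h}{2 \left(-4 + h\right)}$ ($o{\left(h \right)} = \frac{\left(\frac{102}{83} + h\right) \frac{1}{\left(1 - 5\right) + h}}{2} = \frac{\left(\frac{102}{83} + h\right) \frac{1}{-4 + h}}{2} = \frac{\frac{1}{-4 + h} \left(\frac{102}{83} + h\right)}{2} = \frac{\frac{102}{83} + h}{2 \left(-4 + h\right)}$)
$o{\left(145 \right)} + 21479 = \frac{102 + 83 \cdot 145}{166 \left(-4 + 145\right)} + 21479 = \frac{102 + 12035}{166 \cdot 141} + 21479 = \frac{1}{166} \cdot \frac{1}{141} \cdot 12137 + 21479 = \frac{12137}{23406} + 21479 = \frac{502749611}{23406}$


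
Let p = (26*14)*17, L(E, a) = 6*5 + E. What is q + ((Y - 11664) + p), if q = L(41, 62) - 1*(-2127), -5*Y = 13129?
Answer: -29519/5 ≈ -5903.8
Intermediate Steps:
Y = -13129/5 (Y = -⅕*13129 = -13129/5 ≈ -2625.8)
L(E, a) = 30 + E
p = 6188 (p = 364*17 = 6188)
q = 2198 (q = (30 + 41) - 1*(-2127) = 71 + 2127 = 2198)
q + ((Y - 11664) + p) = 2198 + ((-13129/5 - 11664) + 6188) = 2198 + (-71449/5 + 6188) = 2198 - 40509/5 = -29519/5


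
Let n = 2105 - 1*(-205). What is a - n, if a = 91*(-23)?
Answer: -4403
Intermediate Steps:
n = 2310 (n = 2105 + 205 = 2310)
a = -2093
a - n = -2093 - 1*2310 = -2093 - 2310 = -4403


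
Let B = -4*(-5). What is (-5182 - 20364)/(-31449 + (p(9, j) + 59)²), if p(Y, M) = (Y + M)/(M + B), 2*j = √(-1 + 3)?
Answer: 455250739427622/497464326237649 + 26695570000*√2/497464326237649 ≈ 0.91522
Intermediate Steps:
B = 20
j = √2/2 (j = √(-1 + 3)/2 = √2/2 ≈ 0.70711)
p(Y, M) = (M + Y)/(20 + M) (p(Y, M) = (Y + M)/(M + 20) = (M + Y)/(20 + M))
(-5182 - 20364)/(-31449 + (p(9, j) + 59)²) = (-5182 - 20364)/(-31449 + ((√2/2 + 9)/(20 + √2/2) + 59)²) = -25546/(-31449 + ((9 + √2/2)/(20 + √2/2) + 59)²) = -25546/(-31449 + (59 + (9 + √2/2)/(20 + √2/2))²)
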